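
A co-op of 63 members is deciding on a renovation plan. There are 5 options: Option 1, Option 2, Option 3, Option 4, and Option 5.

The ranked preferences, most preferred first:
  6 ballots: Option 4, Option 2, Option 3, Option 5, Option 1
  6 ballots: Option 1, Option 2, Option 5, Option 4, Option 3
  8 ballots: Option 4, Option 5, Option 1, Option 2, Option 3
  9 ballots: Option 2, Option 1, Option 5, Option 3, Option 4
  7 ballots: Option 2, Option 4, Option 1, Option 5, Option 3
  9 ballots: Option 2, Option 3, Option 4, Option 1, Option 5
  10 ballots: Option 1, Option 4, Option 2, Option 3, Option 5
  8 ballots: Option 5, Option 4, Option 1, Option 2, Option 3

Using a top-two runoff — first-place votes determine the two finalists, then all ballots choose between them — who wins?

Option 1

Round 1 first-place votes: Option 1 16, Option 2 25, Option 3 0, Option 4 14, Option 5 8. Option 2 and Option 1 advance.
Runoff: Option 2 is ranked above Option 1 on 31 ballots, Option 1 above Option 2 on 32.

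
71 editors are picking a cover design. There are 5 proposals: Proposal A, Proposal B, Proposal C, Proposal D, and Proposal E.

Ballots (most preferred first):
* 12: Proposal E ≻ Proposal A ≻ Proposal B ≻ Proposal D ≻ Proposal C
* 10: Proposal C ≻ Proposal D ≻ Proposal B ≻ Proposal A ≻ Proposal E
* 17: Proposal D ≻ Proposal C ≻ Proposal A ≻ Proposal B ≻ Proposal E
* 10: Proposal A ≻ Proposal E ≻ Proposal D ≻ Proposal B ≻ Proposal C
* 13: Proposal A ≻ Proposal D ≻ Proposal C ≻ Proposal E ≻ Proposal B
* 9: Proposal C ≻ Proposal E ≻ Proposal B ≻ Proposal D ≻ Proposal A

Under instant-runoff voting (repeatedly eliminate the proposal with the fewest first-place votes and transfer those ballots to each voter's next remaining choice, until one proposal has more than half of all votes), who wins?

Proposal C

Round 1: Proposal A 23, Proposal B 0, Proposal C 19, Proposal D 17, Proposal E 12. Proposal B eliminated.
Round 2: Proposal A 23, Proposal C 19, Proposal D 17, Proposal E 12. Proposal E eliminated.
Round 3: Proposal A 35, Proposal C 19, Proposal D 17. Proposal D eliminated.
Round 4: Proposal A 35, Proposal C 36. Proposal C has a majority (≥36).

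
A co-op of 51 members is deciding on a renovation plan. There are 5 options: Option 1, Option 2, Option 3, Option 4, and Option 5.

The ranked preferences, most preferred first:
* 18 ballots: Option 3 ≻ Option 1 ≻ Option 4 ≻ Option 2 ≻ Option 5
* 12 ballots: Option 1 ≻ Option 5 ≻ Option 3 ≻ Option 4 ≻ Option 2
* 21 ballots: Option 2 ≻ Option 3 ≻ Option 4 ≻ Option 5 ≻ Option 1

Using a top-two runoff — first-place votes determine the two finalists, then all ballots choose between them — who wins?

Option 3

Round 1 first-place votes: Option 1 12, Option 2 21, Option 3 18, Option 4 0, Option 5 0. Option 2 and Option 3 advance.
Runoff: Option 2 is ranked above Option 3 on 21 ballots, Option 3 above Option 2 on 30.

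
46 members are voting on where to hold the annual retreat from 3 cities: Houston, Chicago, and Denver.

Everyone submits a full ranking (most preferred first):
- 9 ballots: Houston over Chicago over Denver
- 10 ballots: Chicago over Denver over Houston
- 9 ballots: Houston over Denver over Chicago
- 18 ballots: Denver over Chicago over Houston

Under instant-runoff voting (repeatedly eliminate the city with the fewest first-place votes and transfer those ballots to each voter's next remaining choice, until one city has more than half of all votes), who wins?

Denver

Round 1: Houston 18, Chicago 10, Denver 18. Chicago eliminated.
Round 2: Houston 18, Denver 28. Denver has a majority (≥24).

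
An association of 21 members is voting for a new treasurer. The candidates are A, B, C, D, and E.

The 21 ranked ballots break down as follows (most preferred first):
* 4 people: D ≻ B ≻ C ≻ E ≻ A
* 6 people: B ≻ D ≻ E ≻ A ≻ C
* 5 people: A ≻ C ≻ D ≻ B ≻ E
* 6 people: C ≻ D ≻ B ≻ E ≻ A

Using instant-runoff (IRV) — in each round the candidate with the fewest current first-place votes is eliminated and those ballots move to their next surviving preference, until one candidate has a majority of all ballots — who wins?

Round 1: A 5, B 6, C 6, D 4, E 0. E eliminated.
Round 2: A 5, B 6, C 6, D 4. D eliminated.
Round 3: A 5, B 10, C 6. A eliminated.
Round 4: B 10, C 11. C has a majority (≥11).

C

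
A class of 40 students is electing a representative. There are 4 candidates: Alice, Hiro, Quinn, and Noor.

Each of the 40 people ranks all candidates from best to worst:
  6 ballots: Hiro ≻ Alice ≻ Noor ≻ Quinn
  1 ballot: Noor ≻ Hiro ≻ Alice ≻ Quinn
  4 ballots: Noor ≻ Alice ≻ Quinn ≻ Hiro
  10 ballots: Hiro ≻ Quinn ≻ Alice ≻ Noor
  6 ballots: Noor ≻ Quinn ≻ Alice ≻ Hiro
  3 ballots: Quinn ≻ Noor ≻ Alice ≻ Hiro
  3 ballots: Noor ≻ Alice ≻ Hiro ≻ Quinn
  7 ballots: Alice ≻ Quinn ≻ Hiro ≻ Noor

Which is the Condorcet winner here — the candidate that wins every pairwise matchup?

Alice

Alice vs Hiro: 23–17
Alice vs Quinn: 21–19
Alice vs Noor: 23–17
Alice beats every other candidate.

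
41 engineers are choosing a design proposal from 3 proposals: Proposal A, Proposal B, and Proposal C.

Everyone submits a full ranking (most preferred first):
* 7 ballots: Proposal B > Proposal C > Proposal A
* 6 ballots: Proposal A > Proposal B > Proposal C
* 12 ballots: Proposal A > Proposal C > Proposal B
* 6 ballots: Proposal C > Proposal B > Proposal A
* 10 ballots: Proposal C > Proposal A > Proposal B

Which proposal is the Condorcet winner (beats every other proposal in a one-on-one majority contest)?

Proposal C vs Proposal A: 23–18
Proposal C vs Proposal B: 28–13
Proposal C beats every other proposal.

Proposal C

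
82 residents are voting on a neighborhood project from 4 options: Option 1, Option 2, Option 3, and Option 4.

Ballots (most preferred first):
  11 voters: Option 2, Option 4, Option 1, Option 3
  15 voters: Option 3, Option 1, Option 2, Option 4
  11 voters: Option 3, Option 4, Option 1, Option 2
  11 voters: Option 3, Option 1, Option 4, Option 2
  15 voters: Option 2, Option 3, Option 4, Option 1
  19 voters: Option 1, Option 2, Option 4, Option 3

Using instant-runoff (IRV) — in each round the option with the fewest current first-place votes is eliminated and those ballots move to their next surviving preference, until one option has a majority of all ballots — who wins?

Round 1: Option 1 19, Option 2 26, Option 3 37, Option 4 0. Option 4 eliminated.
Round 2: Option 1 19, Option 2 26, Option 3 37. Option 1 eliminated.
Round 3: Option 2 45, Option 3 37. Option 2 has a majority (≥42).

Option 2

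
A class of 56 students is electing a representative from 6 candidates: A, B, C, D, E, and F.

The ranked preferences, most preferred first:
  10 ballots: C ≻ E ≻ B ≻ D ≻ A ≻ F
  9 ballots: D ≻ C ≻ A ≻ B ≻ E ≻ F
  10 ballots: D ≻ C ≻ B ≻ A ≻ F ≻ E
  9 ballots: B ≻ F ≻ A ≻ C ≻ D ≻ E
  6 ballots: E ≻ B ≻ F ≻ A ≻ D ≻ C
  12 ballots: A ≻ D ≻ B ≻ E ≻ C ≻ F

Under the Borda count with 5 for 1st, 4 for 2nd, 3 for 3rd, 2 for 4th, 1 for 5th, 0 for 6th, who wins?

A: 10×1 + 9×3 + 10×2 + 9×3 + 6×2 + 12×5 = 156
B: 10×3 + 9×2 + 10×3 + 9×5 + 6×4 + 12×3 = 183
C: 10×5 + 9×4 + 10×4 + 9×2 + 6×0 + 12×1 = 156
D: 10×2 + 9×5 + 10×5 + 9×1 + 6×1 + 12×4 = 178
E: 10×4 + 9×1 + 10×0 + 9×0 + 6×5 + 12×2 = 103
F: 10×0 + 9×0 + 10×1 + 9×4 + 6×3 + 12×0 = 64

B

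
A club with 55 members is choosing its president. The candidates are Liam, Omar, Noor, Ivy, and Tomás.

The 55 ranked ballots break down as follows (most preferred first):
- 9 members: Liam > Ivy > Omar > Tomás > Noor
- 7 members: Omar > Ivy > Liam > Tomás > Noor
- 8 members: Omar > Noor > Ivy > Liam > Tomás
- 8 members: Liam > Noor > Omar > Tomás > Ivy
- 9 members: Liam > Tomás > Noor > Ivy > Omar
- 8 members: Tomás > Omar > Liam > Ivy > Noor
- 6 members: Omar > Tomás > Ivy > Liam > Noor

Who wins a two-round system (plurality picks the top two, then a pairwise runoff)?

Omar

Round 1 first-place votes: Liam 26, Omar 21, Noor 0, Ivy 0, Tomás 8. Liam and Omar advance.
Runoff: Liam is ranked above Omar on 26 ballots, Omar above Liam on 29.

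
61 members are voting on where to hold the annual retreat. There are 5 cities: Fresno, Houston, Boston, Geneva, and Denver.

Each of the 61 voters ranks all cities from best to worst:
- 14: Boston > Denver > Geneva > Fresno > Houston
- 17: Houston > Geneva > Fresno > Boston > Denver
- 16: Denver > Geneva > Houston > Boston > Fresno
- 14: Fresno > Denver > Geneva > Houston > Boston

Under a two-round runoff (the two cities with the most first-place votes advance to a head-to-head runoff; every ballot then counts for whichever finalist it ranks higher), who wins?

Round 1 first-place votes: Fresno 14, Houston 17, Boston 14, Geneva 0, Denver 16. Houston and Denver advance.
Runoff: Houston is ranked above Denver on 17 ballots, Denver above Houston on 44.

Denver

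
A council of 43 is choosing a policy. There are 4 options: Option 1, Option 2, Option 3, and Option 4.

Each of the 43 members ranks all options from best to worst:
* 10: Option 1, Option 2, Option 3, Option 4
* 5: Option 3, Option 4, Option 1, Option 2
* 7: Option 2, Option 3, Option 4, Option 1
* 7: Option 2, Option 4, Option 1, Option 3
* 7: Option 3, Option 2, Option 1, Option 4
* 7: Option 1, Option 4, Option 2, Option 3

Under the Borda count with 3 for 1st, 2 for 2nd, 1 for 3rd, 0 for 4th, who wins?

Option 1: 10×3 + 5×1 + 7×0 + 7×1 + 7×1 + 7×3 = 70
Option 2: 10×2 + 5×0 + 7×3 + 7×3 + 7×2 + 7×1 = 83
Option 3: 10×1 + 5×3 + 7×2 + 7×0 + 7×3 + 7×0 = 60
Option 4: 10×0 + 5×2 + 7×1 + 7×2 + 7×0 + 7×2 = 45

Option 2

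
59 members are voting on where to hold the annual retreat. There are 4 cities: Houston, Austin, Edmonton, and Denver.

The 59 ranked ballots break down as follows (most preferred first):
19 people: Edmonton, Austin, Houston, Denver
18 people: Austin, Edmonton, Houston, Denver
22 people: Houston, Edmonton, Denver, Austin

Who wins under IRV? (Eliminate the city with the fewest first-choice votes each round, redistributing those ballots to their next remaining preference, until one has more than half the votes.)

Round 1: Houston 22, Austin 18, Edmonton 19, Denver 0. Denver eliminated.
Round 2: Houston 22, Austin 18, Edmonton 19. Austin eliminated.
Round 3: Houston 22, Edmonton 37. Edmonton has a majority (≥30).

Edmonton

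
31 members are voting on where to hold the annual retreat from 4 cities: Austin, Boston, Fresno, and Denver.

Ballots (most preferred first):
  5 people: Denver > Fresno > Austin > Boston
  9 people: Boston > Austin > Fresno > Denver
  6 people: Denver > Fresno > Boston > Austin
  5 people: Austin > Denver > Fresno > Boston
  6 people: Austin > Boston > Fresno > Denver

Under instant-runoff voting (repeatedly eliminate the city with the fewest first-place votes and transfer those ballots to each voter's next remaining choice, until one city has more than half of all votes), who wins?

Austin

Round 1: Austin 11, Boston 9, Fresno 0, Denver 11. Fresno eliminated.
Round 2: Austin 11, Boston 9, Denver 11. Boston eliminated.
Round 3: Austin 20, Denver 11. Austin has a majority (≥16).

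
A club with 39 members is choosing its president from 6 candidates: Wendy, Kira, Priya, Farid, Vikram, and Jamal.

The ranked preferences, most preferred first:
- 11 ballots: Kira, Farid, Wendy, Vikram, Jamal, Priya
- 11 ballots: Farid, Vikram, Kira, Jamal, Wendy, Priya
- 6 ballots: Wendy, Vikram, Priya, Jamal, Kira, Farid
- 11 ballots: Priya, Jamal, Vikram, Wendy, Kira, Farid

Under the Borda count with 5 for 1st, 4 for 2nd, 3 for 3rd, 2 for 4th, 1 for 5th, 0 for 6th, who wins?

Vikram

Wendy: 11×3 + 11×1 + 6×5 + 11×2 = 96
Kira: 11×5 + 11×3 + 6×1 + 11×1 = 105
Priya: 11×0 + 11×0 + 6×3 + 11×5 = 73
Farid: 11×4 + 11×5 + 6×0 + 11×0 = 99
Vikram: 11×2 + 11×4 + 6×4 + 11×3 = 123
Jamal: 11×1 + 11×2 + 6×2 + 11×4 = 89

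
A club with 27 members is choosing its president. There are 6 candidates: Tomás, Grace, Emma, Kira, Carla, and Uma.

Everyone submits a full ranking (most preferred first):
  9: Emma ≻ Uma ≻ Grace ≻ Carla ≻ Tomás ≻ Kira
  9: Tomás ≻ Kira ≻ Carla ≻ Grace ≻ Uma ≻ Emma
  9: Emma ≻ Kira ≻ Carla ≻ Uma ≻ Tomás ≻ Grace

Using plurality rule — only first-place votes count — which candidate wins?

Emma

First-place votes: Tomás 9, Grace 0, Emma 18, Kira 0, Carla 0, Uma 0.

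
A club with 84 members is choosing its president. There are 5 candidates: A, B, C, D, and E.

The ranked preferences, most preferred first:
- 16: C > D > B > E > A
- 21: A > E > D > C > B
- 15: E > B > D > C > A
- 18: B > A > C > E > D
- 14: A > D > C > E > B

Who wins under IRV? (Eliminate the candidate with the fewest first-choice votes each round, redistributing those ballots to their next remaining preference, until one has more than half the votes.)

B

Round 1: A 35, B 18, C 16, D 0, E 15. D eliminated.
Round 2: A 35, B 18, C 16, E 15. E eliminated.
Round 3: A 35, B 33, C 16. C eliminated.
Round 4: A 35, B 49. B has a majority (≥43).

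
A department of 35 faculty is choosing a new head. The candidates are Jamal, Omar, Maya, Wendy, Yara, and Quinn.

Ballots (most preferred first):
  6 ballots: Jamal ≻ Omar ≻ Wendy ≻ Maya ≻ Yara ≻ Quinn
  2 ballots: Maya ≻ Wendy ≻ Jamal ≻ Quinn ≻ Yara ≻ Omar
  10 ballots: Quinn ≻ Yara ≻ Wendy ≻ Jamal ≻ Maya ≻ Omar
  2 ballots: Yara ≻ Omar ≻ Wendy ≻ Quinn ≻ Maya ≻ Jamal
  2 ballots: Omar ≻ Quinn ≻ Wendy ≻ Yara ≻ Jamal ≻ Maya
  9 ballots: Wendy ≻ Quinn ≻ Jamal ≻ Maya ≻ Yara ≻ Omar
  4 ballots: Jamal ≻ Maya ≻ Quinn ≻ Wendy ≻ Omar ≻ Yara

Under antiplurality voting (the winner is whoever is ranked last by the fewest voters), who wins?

Last-place votes: Jamal 2, Omar 21, Maya 2, Wendy 0, Yara 4, Quinn 6.

Wendy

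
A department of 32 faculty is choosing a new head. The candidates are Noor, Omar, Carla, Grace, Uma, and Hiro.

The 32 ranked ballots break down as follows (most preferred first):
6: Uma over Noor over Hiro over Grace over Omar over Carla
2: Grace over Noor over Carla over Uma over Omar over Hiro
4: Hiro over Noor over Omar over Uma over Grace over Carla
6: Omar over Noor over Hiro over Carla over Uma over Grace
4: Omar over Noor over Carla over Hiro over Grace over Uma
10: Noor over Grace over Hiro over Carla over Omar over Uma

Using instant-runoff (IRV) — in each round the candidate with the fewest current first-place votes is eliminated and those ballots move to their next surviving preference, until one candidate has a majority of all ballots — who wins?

Round 1: Noor 10, Omar 10, Carla 0, Grace 2, Uma 6, Hiro 4. Carla eliminated.
Round 2: Noor 10, Omar 10, Grace 2, Uma 6, Hiro 4. Grace eliminated.
Round 3: Noor 12, Omar 10, Uma 6, Hiro 4. Hiro eliminated.
Round 4: Noor 16, Omar 10, Uma 6. Uma eliminated.
Round 5: Noor 22, Omar 10. Noor has a majority (≥17).

Noor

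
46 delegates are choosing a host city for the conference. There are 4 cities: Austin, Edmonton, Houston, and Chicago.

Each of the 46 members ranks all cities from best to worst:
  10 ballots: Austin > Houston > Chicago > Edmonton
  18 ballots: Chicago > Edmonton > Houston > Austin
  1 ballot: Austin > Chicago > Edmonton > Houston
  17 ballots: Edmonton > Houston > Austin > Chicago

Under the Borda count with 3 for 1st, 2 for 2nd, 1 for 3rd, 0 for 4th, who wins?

Edmonton

Austin: 10×3 + 18×0 + 1×3 + 17×1 = 50
Edmonton: 10×0 + 18×2 + 1×1 + 17×3 = 88
Houston: 10×2 + 18×1 + 1×0 + 17×2 = 72
Chicago: 10×1 + 18×3 + 1×2 + 17×0 = 66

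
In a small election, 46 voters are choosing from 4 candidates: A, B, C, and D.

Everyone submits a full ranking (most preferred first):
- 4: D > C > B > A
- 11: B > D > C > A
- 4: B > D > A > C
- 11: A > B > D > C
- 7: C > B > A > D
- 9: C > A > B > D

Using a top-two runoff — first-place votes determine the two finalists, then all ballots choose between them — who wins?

Round 1 first-place votes: A 11, B 15, C 16, D 4. C and B advance.
Runoff: C is ranked above B on 20 ballots, B above C on 26.

B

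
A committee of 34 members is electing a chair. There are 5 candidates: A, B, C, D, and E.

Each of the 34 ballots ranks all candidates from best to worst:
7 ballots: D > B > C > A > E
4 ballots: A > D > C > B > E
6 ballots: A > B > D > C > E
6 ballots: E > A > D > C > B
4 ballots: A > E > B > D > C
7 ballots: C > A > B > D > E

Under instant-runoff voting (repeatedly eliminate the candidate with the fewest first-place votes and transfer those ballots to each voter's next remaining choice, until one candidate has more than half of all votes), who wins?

Round 1: A 14, B 0, C 7, D 7, E 6. B eliminated.
Round 2: A 14, C 7, D 7, E 6. E eliminated.
Round 3: A 20, C 7, D 7. A has a majority (≥18).

A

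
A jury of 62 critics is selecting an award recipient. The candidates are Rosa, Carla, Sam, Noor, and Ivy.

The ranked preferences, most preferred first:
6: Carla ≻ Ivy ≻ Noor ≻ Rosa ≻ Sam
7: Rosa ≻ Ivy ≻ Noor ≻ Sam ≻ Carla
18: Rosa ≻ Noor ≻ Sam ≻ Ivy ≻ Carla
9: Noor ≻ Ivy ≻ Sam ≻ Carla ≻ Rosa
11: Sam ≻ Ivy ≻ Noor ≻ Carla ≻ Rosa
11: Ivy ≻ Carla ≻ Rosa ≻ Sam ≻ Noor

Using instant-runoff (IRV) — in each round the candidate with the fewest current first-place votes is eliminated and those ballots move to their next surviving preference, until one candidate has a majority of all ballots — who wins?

Ivy

Round 1: Rosa 25, Carla 6, Sam 11, Noor 9, Ivy 11. Carla eliminated.
Round 2: Rosa 25, Sam 11, Noor 9, Ivy 17. Noor eliminated.
Round 3: Rosa 25, Sam 11, Ivy 26. Sam eliminated.
Round 4: Rosa 25, Ivy 37. Ivy has a majority (≥32).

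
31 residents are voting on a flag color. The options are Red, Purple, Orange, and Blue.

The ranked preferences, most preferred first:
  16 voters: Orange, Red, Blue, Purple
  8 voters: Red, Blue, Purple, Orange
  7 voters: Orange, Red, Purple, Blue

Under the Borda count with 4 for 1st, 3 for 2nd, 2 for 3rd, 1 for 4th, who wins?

Red

Red: 16×3 + 8×4 + 7×3 = 101
Purple: 16×1 + 8×2 + 7×2 = 46
Orange: 16×4 + 8×1 + 7×4 = 100
Blue: 16×2 + 8×3 + 7×1 = 63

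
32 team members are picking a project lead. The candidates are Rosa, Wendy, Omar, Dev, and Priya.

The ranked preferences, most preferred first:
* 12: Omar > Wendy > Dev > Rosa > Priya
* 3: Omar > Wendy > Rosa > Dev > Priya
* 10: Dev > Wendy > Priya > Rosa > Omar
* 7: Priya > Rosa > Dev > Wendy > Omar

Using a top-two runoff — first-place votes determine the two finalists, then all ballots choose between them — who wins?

Round 1 first-place votes: Rosa 0, Wendy 0, Omar 15, Dev 10, Priya 7. Omar and Dev advance.
Runoff: Omar is ranked above Dev on 15 ballots, Dev above Omar on 17.

Dev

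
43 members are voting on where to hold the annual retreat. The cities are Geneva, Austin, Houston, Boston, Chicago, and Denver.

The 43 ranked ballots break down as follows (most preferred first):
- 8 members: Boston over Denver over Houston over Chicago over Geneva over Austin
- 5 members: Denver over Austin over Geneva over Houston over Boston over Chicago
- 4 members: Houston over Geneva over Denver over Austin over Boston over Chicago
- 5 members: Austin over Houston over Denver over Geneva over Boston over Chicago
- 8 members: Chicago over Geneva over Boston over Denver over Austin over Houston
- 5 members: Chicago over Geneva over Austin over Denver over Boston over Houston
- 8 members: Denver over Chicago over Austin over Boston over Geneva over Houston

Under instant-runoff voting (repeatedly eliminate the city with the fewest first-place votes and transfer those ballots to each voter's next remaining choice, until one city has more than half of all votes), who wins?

Denver

Round 1: Geneva 0, Austin 5, Houston 4, Boston 8, Chicago 13, Denver 13. Geneva eliminated.
Round 2: Austin 5, Houston 4, Boston 8, Chicago 13, Denver 13. Houston eliminated.
Round 3: Austin 5, Boston 8, Chicago 13, Denver 17. Austin eliminated.
Round 4: Boston 8, Chicago 13, Denver 22. Denver has a majority (≥22).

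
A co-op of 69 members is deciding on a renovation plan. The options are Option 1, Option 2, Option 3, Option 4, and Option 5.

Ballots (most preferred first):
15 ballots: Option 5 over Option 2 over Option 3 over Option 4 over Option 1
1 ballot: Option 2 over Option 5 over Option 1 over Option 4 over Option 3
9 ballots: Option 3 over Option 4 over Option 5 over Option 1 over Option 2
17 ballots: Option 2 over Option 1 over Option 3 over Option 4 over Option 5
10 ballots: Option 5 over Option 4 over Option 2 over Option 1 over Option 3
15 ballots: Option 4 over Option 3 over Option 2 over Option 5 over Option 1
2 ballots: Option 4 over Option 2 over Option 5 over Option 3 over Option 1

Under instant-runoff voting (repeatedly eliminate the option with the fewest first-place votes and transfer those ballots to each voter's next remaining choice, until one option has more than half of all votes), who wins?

Round 1: Option 1 0, Option 2 18, Option 3 9, Option 4 17, Option 5 25. Option 1 eliminated.
Round 2: Option 2 18, Option 3 9, Option 4 17, Option 5 25. Option 3 eliminated.
Round 3: Option 2 18, Option 4 26, Option 5 25. Option 2 eliminated.
Round 4: Option 4 43, Option 5 26. Option 4 has a majority (≥35).

Option 4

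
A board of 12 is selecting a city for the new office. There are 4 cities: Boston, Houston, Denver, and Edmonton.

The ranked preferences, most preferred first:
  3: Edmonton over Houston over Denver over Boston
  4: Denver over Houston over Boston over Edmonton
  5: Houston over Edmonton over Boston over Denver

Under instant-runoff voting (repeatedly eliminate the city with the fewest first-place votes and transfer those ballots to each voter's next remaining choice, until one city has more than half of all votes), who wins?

Houston

Round 1: Boston 0, Houston 5, Denver 4, Edmonton 3. Boston eliminated.
Round 2: Houston 5, Denver 4, Edmonton 3. Edmonton eliminated.
Round 3: Houston 8, Denver 4. Houston has a majority (≥7).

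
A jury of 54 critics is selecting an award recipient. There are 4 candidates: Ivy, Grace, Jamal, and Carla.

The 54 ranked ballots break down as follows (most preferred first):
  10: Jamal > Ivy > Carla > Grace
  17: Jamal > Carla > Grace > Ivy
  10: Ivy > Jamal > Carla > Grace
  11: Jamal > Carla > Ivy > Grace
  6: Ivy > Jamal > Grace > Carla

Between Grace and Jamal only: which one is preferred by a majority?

Jamal

Grace is ranked above Jamal on 0 ballots; Jamal above Grace on 54.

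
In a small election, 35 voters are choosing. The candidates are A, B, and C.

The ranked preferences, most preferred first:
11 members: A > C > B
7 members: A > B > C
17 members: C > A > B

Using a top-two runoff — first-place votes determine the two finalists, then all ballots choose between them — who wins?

Round 1 first-place votes: A 18, B 0, C 17. A and C advance.
Runoff: A is ranked above C on 18 ballots, C above A on 17.

A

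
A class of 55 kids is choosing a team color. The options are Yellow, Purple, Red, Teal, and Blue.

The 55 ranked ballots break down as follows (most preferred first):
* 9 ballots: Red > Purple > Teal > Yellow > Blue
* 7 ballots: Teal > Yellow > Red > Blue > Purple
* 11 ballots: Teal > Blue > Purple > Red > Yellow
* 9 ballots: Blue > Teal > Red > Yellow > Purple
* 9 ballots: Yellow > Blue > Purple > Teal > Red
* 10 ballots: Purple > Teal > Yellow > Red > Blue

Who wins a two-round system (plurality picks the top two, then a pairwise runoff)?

Round 1 first-place votes: Yellow 9, Purple 10, Red 9, Teal 18, Blue 9. Teal and Purple advance.
Runoff: Teal is ranked above Purple on 27 ballots, Purple above Teal on 28.

Purple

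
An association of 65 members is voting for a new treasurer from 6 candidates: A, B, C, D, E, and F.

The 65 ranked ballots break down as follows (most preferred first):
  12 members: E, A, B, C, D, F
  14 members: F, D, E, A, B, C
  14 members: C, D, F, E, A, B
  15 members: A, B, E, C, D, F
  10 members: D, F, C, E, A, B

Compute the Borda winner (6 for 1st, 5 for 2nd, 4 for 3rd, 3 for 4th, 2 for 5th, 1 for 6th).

A: 12×5 + 14×3 + 14×2 + 15×6 + 10×2 = 240
B: 12×4 + 14×2 + 14×1 + 15×5 + 10×1 = 175
C: 12×3 + 14×1 + 14×6 + 15×3 + 10×4 = 219
D: 12×2 + 14×5 + 14×5 + 15×2 + 10×6 = 254
E: 12×6 + 14×4 + 14×3 + 15×4 + 10×3 = 260
F: 12×1 + 14×6 + 14×4 + 15×1 + 10×5 = 217

E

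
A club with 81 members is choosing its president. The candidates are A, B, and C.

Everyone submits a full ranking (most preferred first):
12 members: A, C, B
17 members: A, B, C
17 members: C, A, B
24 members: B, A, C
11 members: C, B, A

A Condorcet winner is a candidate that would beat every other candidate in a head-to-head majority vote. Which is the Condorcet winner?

A

A vs B: 46–35
A vs C: 53–28
A beats every other candidate.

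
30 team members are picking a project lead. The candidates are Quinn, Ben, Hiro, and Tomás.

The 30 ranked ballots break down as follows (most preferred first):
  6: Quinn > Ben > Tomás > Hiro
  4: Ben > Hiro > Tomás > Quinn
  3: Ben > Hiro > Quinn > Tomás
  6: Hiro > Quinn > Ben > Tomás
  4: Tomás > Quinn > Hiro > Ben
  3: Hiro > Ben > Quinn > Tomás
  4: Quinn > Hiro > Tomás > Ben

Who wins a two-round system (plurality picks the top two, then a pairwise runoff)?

Hiro

Round 1 first-place votes: Quinn 10, Ben 7, Hiro 9, Tomás 4. Quinn and Hiro advance.
Runoff: Quinn is ranked above Hiro on 14 ballots, Hiro above Quinn on 16.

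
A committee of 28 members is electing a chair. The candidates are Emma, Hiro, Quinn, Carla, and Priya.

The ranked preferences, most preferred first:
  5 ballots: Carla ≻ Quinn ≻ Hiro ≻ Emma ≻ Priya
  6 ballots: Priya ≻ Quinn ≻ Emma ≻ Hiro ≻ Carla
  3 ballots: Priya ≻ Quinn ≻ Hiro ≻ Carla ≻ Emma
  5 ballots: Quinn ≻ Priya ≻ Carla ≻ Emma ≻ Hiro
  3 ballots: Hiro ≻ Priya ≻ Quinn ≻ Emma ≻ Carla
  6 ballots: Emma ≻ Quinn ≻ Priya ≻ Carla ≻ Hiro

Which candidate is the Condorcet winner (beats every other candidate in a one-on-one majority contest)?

Quinn vs Emma: 22–6
Quinn vs Hiro: 25–3
Quinn vs Carla: 23–5
Quinn vs Priya: 16–12
Quinn beats every other candidate.

Quinn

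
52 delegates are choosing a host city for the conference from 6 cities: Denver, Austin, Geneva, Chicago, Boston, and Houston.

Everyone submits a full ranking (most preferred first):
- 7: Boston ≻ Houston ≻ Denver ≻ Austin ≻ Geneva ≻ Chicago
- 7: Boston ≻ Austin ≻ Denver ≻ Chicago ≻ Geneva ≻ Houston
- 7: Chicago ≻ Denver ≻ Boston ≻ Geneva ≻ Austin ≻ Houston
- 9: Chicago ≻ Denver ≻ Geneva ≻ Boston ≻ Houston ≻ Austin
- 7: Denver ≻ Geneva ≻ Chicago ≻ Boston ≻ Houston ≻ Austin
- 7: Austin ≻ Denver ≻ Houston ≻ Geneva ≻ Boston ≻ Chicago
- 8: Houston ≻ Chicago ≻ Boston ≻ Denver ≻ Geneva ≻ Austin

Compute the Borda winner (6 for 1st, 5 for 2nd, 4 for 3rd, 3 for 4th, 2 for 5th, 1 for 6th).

Denver: 7×4 + 7×4 + 7×5 + 9×5 + 7×6 + 7×5 + 8×3 = 237
Austin: 7×3 + 7×5 + 7×2 + 9×1 + 7×1 + 7×6 + 8×1 = 136
Geneva: 7×2 + 7×2 + 7×3 + 9×4 + 7×5 + 7×3 + 8×2 = 157
Chicago: 7×1 + 7×3 + 7×6 + 9×6 + 7×4 + 7×1 + 8×5 = 199
Boston: 7×6 + 7×6 + 7×4 + 9×3 + 7×3 + 7×2 + 8×4 = 206
Houston: 7×5 + 7×1 + 7×1 + 9×2 + 7×2 + 7×4 + 8×6 = 157

Denver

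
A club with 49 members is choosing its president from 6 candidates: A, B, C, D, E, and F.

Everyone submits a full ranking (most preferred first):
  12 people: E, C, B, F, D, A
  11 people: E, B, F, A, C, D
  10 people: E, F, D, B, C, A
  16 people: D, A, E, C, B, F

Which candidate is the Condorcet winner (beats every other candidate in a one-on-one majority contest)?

E vs A: 33–16
E vs B: 49–0
E vs C: 49–0
E vs D: 33–16
E vs F: 49–0
E beats every other candidate.

E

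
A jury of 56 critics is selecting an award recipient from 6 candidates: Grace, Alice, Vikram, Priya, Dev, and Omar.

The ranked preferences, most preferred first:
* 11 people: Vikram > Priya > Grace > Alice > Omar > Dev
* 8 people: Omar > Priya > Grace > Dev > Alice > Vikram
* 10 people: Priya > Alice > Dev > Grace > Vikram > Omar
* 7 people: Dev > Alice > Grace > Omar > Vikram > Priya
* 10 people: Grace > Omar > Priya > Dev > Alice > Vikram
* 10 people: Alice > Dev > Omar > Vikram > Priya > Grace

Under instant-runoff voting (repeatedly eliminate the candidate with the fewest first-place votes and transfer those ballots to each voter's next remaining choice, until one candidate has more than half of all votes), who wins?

Priya

Round 1: Grace 10, Alice 10, Vikram 11, Priya 10, Dev 7, Omar 8. Dev eliminated.
Round 2: Grace 10, Alice 17, Vikram 11, Priya 10, Omar 8. Omar eliminated.
Round 3: Grace 10, Alice 17, Vikram 11, Priya 18. Grace eliminated.
Round 4: Alice 17, Vikram 11, Priya 28. Vikram eliminated.
Round 5: Alice 17, Priya 39. Priya has a majority (≥29).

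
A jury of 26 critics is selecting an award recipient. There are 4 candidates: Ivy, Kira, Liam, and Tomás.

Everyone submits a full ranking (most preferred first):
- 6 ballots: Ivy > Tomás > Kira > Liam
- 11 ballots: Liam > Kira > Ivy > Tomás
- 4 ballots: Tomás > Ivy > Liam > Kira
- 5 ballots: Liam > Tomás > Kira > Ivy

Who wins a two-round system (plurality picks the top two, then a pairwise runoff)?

Liam

Round 1 first-place votes: Ivy 6, Kira 0, Liam 16, Tomás 4. Liam and Ivy advance.
Runoff: Liam is ranked above Ivy on 16 ballots, Ivy above Liam on 10.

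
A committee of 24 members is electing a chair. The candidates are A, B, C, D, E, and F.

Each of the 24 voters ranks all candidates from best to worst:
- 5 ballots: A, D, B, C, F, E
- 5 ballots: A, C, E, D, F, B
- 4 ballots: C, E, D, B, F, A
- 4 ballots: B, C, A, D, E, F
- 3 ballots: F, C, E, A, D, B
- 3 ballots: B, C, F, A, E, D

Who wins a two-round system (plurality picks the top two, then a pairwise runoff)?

Round 1 first-place votes: A 10, B 7, C 4, D 0, E 0, F 3. A and B advance.
Runoff: A is ranked above B on 13 ballots, B above A on 11.

A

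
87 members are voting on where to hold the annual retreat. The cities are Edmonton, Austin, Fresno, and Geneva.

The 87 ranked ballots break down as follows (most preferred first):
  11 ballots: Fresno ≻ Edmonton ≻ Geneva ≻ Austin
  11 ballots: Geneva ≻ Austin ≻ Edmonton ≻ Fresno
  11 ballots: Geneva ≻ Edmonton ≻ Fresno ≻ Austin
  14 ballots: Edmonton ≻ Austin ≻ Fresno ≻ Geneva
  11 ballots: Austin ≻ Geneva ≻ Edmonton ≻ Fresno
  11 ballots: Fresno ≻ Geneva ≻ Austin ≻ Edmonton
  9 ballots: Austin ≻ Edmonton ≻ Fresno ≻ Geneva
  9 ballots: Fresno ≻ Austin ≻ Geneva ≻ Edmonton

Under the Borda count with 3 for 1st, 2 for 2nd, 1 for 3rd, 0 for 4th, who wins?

Edmonton: 11×2 + 11×1 + 11×2 + 14×3 + 11×1 + 11×0 + 9×2 + 9×0 = 126
Austin: 11×0 + 11×2 + 11×0 + 14×2 + 11×3 + 11×1 + 9×3 + 9×2 = 139
Fresno: 11×3 + 11×0 + 11×1 + 14×1 + 11×0 + 11×3 + 9×1 + 9×3 = 127
Geneva: 11×1 + 11×3 + 11×3 + 14×0 + 11×2 + 11×2 + 9×0 + 9×1 = 130

Austin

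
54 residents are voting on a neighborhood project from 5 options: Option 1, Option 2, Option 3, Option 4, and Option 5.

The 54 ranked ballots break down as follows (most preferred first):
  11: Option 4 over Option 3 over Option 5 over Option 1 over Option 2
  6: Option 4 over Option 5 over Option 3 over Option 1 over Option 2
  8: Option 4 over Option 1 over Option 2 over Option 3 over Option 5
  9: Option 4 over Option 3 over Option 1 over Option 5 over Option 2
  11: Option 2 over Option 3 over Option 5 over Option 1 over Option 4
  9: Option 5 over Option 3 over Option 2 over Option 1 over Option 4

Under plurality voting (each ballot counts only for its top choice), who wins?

First-place votes: Option 1 0, Option 2 11, Option 3 0, Option 4 34, Option 5 9.

Option 4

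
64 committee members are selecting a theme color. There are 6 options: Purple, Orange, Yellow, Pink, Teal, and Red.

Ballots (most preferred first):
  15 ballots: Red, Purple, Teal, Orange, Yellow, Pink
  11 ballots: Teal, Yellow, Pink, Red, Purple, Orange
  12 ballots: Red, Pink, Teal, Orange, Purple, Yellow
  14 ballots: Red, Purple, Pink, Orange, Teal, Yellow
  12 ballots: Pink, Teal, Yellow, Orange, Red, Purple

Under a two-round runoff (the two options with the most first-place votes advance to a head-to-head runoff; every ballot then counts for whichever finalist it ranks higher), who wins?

Round 1 first-place votes: Purple 0, Orange 0, Yellow 0, Pink 12, Teal 11, Red 41. Red and Pink advance.
Runoff: Red is ranked above Pink on 41 ballots, Pink above Red on 23.

Red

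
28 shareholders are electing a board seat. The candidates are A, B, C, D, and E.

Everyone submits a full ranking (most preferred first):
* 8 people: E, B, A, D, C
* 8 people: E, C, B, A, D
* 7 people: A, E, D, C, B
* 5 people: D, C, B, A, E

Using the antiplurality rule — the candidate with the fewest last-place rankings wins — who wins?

A

Last-place votes: A 0, B 7, C 8, D 8, E 5.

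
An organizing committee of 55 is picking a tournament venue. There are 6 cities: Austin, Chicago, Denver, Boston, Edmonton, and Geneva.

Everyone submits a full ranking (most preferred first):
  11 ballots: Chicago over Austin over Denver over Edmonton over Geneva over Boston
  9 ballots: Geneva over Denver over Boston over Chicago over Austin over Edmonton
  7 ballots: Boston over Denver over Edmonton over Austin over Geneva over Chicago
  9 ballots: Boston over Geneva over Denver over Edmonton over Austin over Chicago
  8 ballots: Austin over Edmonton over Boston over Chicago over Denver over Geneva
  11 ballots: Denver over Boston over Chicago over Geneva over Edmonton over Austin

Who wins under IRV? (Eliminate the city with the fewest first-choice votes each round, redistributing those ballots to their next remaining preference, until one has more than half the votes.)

Denver

Round 1: Austin 8, Chicago 11, Denver 11, Boston 16, Edmonton 0, Geneva 9. Edmonton eliminated.
Round 2: Austin 8, Chicago 11, Denver 11, Boston 16, Geneva 9. Austin eliminated.
Round 3: Chicago 11, Denver 11, Boston 24, Geneva 9. Geneva eliminated.
Round 4: Chicago 11, Denver 20, Boston 24. Chicago eliminated.
Round 5: Denver 31, Boston 24. Denver has a majority (≥28).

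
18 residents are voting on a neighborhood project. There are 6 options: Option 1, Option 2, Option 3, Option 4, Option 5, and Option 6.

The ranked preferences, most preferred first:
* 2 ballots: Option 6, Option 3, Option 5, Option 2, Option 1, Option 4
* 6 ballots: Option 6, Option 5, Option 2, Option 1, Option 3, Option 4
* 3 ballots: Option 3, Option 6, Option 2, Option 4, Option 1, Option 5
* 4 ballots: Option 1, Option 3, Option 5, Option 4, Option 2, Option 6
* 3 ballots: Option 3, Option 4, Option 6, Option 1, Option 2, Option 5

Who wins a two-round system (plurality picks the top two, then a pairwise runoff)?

Round 1 first-place votes: Option 1 4, Option 2 0, Option 3 6, Option 4 0, Option 5 0, Option 6 8. Option 6 and Option 3 advance.
Runoff: Option 6 is ranked above Option 3 on 8 ballots, Option 3 above Option 6 on 10.

Option 3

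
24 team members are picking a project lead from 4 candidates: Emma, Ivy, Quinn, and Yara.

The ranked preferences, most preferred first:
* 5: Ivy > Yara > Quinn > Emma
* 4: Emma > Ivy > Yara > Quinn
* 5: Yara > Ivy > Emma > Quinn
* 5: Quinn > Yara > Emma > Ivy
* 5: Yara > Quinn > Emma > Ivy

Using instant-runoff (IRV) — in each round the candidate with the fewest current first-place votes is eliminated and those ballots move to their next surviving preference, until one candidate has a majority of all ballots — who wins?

Yara

Round 1: Emma 4, Ivy 5, Quinn 5, Yara 10. Emma eliminated.
Round 2: Ivy 9, Quinn 5, Yara 10. Quinn eliminated.
Round 3: Ivy 9, Yara 15. Yara has a majority (≥13).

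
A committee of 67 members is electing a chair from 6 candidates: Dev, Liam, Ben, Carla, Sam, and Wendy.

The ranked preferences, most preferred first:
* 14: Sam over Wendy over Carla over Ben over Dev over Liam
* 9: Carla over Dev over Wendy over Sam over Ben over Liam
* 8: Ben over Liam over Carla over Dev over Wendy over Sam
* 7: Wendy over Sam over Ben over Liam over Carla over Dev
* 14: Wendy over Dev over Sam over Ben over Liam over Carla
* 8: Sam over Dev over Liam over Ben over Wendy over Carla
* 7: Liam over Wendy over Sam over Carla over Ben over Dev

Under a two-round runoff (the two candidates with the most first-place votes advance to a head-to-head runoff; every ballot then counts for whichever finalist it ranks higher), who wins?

Wendy

Round 1 first-place votes: Dev 0, Liam 7, Ben 8, Carla 9, Sam 22, Wendy 21. Sam and Wendy advance.
Runoff: Sam is ranked above Wendy on 22 ballots, Wendy above Sam on 45.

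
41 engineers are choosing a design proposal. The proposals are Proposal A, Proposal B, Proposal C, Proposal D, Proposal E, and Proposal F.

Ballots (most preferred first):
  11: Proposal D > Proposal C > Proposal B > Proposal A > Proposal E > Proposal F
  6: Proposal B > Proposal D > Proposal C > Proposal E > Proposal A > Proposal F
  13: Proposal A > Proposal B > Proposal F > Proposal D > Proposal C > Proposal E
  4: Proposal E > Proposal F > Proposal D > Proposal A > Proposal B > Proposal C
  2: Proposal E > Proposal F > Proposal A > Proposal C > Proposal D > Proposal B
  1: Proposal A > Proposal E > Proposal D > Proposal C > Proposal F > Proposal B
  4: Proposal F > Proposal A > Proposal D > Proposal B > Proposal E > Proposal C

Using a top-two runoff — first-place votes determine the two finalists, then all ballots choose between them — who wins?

Round 1 first-place votes: Proposal A 14, Proposal B 6, Proposal C 0, Proposal D 11, Proposal E 6, Proposal F 4. Proposal A and Proposal D advance.
Runoff: Proposal A is ranked above Proposal D on 20 ballots, Proposal D above Proposal A on 21.

Proposal D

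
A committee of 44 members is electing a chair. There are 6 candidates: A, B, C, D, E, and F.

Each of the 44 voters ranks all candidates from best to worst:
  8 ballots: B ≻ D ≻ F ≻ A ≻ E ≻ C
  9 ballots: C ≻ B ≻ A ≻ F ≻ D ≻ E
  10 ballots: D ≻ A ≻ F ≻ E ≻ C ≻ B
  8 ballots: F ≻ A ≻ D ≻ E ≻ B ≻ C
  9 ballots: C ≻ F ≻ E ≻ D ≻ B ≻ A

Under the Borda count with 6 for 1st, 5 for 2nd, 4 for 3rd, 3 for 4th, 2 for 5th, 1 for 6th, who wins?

F

A: 8×3 + 9×4 + 10×5 + 8×5 + 9×1 = 159
B: 8×6 + 9×5 + 10×1 + 8×2 + 9×2 = 137
C: 8×1 + 9×6 + 10×2 + 8×1 + 9×6 = 144
D: 8×5 + 9×2 + 10×6 + 8×4 + 9×3 = 177
E: 8×2 + 9×1 + 10×3 + 8×3 + 9×4 = 115
F: 8×4 + 9×3 + 10×4 + 8×6 + 9×5 = 192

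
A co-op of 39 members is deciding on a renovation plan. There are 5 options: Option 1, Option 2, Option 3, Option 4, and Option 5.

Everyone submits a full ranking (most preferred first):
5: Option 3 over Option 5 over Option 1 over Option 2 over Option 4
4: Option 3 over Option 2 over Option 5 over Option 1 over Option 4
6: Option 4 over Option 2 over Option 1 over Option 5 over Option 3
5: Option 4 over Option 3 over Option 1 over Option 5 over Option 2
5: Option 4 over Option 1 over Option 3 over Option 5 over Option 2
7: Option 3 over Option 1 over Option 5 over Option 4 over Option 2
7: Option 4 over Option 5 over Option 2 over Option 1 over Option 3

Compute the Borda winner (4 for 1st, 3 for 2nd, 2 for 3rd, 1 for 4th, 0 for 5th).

Option 1: 5×2 + 4×1 + 6×2 + 5×2 + 5×3 + 7×3 + 7×1 = 79
Option 2: 5×1 + 4×3 + 6×3 + 5×0 + 5×0 + 7×0 + 7×2 = 49
Option 3: 5×4 + 4×4 + 6×0 + 5×3 + 5×2 + 7×4 + 7×0 = 89
Option 4: 5×0 + 4×0 + 6×4 + 5×4 + 5×4 + 7×1 + 7×4 = 99
Option 5: 5×3 + 4×2 + 6×1 + 5×1 + 5×1 + 7×2 + 7×3 = 74

Option 4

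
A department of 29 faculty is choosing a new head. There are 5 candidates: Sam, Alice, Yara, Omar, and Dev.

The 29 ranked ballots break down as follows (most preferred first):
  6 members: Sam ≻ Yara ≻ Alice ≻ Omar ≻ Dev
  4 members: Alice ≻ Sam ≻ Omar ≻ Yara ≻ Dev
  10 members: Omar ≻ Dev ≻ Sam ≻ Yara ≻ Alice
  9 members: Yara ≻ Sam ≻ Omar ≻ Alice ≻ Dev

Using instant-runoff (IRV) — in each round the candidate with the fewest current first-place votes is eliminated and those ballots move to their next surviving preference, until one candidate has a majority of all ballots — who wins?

Round 1: Sam 6, Alice 4, Yara 9, Omar 10, Dev 0. Dev eliminated.
Round 2: Sam 6, Alice 4, Yara 9, Omar 10. Alice eliminated.
Round 3: Sam 10, Yara 9, Omar 10. Yara eliminated.
Round 4: Sam 19, Omar 10. Sam has a majority (≥15).

Sam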